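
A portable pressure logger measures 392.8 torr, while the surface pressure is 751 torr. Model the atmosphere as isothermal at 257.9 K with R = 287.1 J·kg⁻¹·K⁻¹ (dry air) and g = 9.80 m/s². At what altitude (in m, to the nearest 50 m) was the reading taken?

z ≈ 4900 m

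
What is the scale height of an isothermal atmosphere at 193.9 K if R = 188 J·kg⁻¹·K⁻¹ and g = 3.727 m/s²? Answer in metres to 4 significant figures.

H ≈ 9781 m

The scale height of an isothermal atmosphere is H = RT/g.
H = 188 × 193.9 / 3.727 = 36453/3.727 = 9780.8 m.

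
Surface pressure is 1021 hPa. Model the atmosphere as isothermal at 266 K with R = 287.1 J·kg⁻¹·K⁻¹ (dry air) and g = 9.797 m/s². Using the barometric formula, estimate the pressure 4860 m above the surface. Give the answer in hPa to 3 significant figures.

Scale height: H = RT/g = 287.1 × 266 / 9.797 = 7795.1 m.
Barometric formula: P = P₀ exp(−z/H).
z/H = 4860.0/7795.1 = 0.62347; exp(−0.62347) = 0.53608.
P = 1021 × 0.53608 = 547.34 hPa.

P ≈ 547 hPa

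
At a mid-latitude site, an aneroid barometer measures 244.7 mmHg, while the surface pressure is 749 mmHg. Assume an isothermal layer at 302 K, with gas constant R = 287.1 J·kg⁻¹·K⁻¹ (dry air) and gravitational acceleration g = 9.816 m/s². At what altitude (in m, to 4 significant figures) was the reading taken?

Scale height: H = RT/g = 287.1 × 302 / 9.816 = 8832.9 m.
Invert the barometric formula: z = H ln(P₀/P).
P₀/P = 749/244.7 = 3.0609; ln(3.0609) = 1.1187.
z = 8832.9 × 1.1187 = 9881.4 m.

z ≈ 9881 m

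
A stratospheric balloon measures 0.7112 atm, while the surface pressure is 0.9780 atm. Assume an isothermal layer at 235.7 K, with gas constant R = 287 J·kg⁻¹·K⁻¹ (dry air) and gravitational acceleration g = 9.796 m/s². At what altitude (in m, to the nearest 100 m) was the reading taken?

z ≈ 2200 m

Scale height: H = RT/g = 287 × 235.7 / 9.796 = 6905.5 m.
Invert the barometric formula: z = H ln(P₀/P).
P₀/P = 0.9780/0.7112 = 1.3751; ln(1.3751) = 0.31853.
z = 6905.5 × 0.31853 = 2199.6 m.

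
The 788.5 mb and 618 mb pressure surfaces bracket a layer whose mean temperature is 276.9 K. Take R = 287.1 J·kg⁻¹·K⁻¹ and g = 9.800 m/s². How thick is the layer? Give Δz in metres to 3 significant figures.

Hypsometric equation: Δz = (R T̄/g) ln(P₁/P₂).
R T̄/g = 287.1 × 276.9 / 9.800 = 8112.0 m.
ln(788.5/618) = ln(1.2759) = 0.24365.
Δz = 8112.0 × 0.24365 = 1976.5 m.

Δz ≈ 1980 m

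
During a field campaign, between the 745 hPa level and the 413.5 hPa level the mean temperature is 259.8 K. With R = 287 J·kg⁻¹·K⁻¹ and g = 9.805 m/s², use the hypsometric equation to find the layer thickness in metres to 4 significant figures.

Δz ≈ 4477 m

Hypsometric equation: Δz = (R T̄/g) ln(P₁/P₂).
R T̄/g = 287 × 259.8 / 9.805 = 7604.5 m.
ln(745/413.5) = ln(1.8017) = 0.58873.
Δz = 7604.5 × 0.58873 = 4477.0 m.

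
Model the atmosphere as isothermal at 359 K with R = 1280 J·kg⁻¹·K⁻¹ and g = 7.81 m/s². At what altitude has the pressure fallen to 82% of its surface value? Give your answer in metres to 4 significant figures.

Scale height: H = RT/g = 1280 × 359 / 7.81 = 58837 m.
Set P/P₀ = exp(−z/H) = 0.82, so z = −H ln(0.82).
−ln(0.82) = 0.19845; z = 58837 × 0.19845 = 11676 m.

z ≈ 11680 m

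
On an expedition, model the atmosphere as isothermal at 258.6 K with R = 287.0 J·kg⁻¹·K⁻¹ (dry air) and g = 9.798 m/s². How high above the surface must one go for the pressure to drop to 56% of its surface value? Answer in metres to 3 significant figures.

z ≈ 4390 m

Scale height: H = RT/g = 287.0 × 258.6 / 9.798 = 7574.8 m.
Set P/P₀ = exp(−z/H) = 0.56, so z = −H ln(0.56).
−ln(0.56) = 0.57982; z = 7574.8 × 0.57982 = 4392.0 m.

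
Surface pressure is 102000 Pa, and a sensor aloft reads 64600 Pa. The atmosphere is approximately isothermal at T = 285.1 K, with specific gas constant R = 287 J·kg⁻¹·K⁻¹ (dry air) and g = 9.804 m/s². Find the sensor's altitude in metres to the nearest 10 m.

z ≈ 3810 m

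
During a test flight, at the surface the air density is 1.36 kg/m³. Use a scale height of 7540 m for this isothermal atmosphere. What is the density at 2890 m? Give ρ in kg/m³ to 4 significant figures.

In an isothermal atmosphere, density decays like pressure: ρ = ρ₀ exp(−z/H).
z/H = 2890.0/7540.0 = 0.38329; exp(−0.38329) = 0.68162.
ρ = 1.36 × 0.68162 = 0.92700 kg/m³.

ρ ≈ 0.9270 kg/m³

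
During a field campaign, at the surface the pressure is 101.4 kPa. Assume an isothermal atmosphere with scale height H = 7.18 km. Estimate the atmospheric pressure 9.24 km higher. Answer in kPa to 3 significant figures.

Barometric formula: P = P₀ exp(−z/H).
z/H = 9240.0/7180.0 = 1.2869; exp(−1.2869) = 0.27613.
P = 101.4 × 0.27613 = 28.000 kPa.

P ≈ 28.0 kPa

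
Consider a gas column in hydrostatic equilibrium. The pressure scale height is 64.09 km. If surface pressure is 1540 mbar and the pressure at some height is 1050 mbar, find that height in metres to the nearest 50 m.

Invert the barometric formula: z = H ln(P₀/P).
P₀/P = 1540/1050 = 1.4667; ln(1.4667) = 0.38301.
z = 64090 × 0.38301 = 24547 m.

z ≈ 24550 m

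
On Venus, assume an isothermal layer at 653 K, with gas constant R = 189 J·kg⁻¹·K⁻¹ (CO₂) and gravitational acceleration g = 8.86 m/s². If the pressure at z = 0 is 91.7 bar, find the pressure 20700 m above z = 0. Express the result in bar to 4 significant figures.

Scale height: H = RT/g = 189 × 653 / 8.86 = 13930 m.
Barometric formula: P = P₀ exp(−z/H).
z/H = 20700/13930 = 1.4860; exp(−1.4860) = 0.22628.
P = 91.7 × 0.22628 = 20.750 bar.

P ≈ 20.75 bar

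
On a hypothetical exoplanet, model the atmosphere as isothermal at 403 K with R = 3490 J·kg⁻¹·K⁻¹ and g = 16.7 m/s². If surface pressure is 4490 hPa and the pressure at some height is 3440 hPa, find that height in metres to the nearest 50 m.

z ≈ 22450 m

Scale height: H = RT/g = 3490 × 403 / 16.7 = 84220 m.
Invert the barometric formula: z = H ln(P₀/P).
P₀/P = 4490/3440 = 1.3052; ln(1.3052) = 0.26636.
z = 84220 × 0.26636 = 22433 m.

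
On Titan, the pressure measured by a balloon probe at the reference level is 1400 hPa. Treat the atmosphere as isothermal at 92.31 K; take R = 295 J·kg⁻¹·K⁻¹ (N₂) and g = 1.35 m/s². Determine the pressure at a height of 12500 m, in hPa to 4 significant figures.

Scale height: H = RT/g = 295 × 92.31 / 1.35 = 20171 m.
Barometric formula: P = P₀ exp(−z/H).
z/H = 12500/20171 = 0.61970; exp(−0.61970) = 0.53811.
P = 1400 × 0.53811 = 753.35 hPa.

P ≈ 753.4 hPa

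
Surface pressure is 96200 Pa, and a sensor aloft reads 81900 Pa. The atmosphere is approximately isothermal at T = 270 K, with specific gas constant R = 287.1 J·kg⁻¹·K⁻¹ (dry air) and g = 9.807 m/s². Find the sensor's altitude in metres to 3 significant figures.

Scale height: H = RT/g = 287.1 × 270 / 9.807 = 7904.3 m.
Invert the barometric formula: z = H ln(P₀/P).
P₀/P = 96200/81900 = 1.1746; ln(1.1746) = 0.16093.
z = 7904.3 × 0.16093 = 1272.0 m.

z ≈ 1270 m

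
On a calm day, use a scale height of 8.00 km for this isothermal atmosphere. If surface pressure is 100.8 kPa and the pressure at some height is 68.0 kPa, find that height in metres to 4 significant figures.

z ≈ 3149 m

Invert the barometric formula: z = H ln(P₀/P).
P₀/P = 100.8/68.0 = 1.4824; ln(1.4824) = 0.39366.
z = 8000.0 × 0.39366 = 3149.3 m.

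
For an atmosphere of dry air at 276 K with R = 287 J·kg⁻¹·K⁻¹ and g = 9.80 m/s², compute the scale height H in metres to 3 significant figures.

The scale height of an isothermal atmosphere is H = RT/g.
H = 287 × 276 / 9.80 = 79212/9.80 = 8082.9 m.

H ≈ 8080 m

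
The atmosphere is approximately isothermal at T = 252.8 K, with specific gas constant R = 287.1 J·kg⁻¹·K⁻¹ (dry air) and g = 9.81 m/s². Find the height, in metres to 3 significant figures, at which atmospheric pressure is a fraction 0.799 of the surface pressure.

Scale height: H = RT/g = 287.1 × 252.8 / 9.81 = 7398.5 m.
Set P/P₀ = exp(−z/H) = 0.799, so z = −H ln(0.799).
−ln(0.799) = 0.22439; z = 7398.5 × 0.22439 = 1660.1 m.

z ≈ 1660 m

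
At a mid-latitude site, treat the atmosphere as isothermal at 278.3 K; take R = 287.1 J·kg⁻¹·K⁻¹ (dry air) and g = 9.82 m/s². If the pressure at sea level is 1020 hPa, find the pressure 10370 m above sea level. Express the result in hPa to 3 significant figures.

Scale height: H = RT/g = 287.1 × 278.3 / 9.82 = 8136.4 m.
Barometric formula: P = P₀ exp(−z/H).
z/H = 10370/8136.4 = 1.2745; exp(−1.2745) = 0.27957.
P = 1020 × 0.27957 = 285.16 hPa.

P ≈ 285 hPa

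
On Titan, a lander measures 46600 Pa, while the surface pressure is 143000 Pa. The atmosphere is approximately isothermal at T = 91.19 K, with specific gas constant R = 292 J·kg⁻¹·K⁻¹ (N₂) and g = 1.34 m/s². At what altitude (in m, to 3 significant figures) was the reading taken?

Scale height: H = RT/g = 292 × 91.19 / 1.34 = 19871 m.
Invert the barometric formula: z = H ln(P₀/P).
P₀/P = 143000/46600 = 3.0687; ln(3.0687) = 1.1213.
z = 19871 × 1.1213 = 22281 m.

z ≈ 22300 m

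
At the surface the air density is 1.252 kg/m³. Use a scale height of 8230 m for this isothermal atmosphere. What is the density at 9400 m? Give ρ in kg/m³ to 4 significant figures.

In an isothermal atmosphere, density decays like pressure: ρ = ρ₀ exp(−z/H).
z/H = 9400.0/8230.0 = 1.1422; exp(−1.1422) = 0.31912.
ρ = 1.252 × 0.31912 = 0.39954 kg/m³.

ρ ≈ 0.3995 kg/m³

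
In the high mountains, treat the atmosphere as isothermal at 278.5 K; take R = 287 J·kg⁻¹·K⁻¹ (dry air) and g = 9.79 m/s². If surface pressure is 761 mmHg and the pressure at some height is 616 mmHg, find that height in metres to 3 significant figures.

Scale height: H = RT/g = 287 × 278.5 / 9.79 = 8164.4 m.
Invert the barometric formula: z = H ln(P₀/P).
P₀/P = 761/616 = 1.2354; ln(1.2354) = 0.21139.
z = 8164.4 × 0.21139 = 1725.9 m.

z ≈ 1730 m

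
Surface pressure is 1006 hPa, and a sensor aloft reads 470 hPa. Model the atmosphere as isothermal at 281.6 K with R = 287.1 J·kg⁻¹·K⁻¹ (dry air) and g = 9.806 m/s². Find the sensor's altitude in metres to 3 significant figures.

Scale height: H = RT/g = 287.1 × 281.6 / 9.806 = 8244.7 m.
Invert the barometric formula: z = H ln(P₀/P).
P₀/P = 1006/470 = 2.1404; ln(2.1404) = 0.76099.
z = 8244.7 × 0.76099 = 6274.1 m.

z ≈ 6270 m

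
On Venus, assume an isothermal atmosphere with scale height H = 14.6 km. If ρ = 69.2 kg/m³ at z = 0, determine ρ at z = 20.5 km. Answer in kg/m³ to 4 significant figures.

ρ ≈ 16.99 kg/m³

In an isothermal atmosphere, density decays like pressure: ρ = ρ₀ exp(−z/H).
z/H = 20500/14600 = 1.4041; exp(−1.4041) = 0.24559.
ρ = 69.2 × 0.24559 = 16.995 kg/m³.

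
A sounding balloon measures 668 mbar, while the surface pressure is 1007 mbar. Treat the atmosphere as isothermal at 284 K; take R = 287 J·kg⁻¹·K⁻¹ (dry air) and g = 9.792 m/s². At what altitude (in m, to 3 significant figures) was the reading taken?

Scale height: H = RT/g = 287 × 284 / 9.792 = 8323.9 m.
Invert the barometric formula: z = H ln(P₀/P).
P₀/P = 1007/668 = 1.5075; ln(1.5075) = 0.41045.
z = 8323.9 × 0.41045 = 3416.5 m.

z ≈ 3420 m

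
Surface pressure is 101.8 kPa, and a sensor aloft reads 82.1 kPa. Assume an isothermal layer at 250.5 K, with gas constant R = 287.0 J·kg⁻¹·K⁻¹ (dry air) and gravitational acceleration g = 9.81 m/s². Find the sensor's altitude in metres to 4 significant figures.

Scale height: H = RT/g = 287.0 × 250.5 / 9.81 = 7328.6 m.
Invert the barometric formula: z = H ln(P₀/P).
P₀/P = 101.8/82.1 = 1.2400; ln(1.2400) = 0.21511.
z = 7328.6 × 0.21511 = 1576.5 m.

z ≈ 1576 m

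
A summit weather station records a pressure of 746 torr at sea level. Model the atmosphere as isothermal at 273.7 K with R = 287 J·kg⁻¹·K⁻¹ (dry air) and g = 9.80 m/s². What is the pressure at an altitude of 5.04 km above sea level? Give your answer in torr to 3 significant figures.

Scale height: H = RT/g = 287 × 273.7 / 9.80 = 8015.5 m.
Barometric formula: P = P₀ exp(−z/H).
z/H = 5040.0/8015.5 = 0.62878; exp(−0.62878) = 0.53324.
P = 746 × 0.53324 = 397.80 torr.

P ≈ 398 torr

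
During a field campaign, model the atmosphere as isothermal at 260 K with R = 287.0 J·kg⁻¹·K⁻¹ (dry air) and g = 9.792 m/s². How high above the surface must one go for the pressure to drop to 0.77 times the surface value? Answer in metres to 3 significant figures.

Scale height: H = RT/g = 287.0 × 260 / 9.792 = 7620.5 m.
Set P/P₀ = exp(−z/H) = 0.77, so z = −H ln(0.77).
−ln(0.77) = 0.26136; z = 7620.5 × 0.26136 = 1991.7 m.

z ≈ 1990 m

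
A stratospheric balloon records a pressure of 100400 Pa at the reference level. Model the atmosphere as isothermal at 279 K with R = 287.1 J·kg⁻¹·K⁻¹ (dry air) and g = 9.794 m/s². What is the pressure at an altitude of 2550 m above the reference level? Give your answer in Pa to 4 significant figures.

P ≈ 73510 Pa

Scale height: H = RT/g = 287.1 × 279 / 9.794 = 8178.6 m.
Barometric formula: P = P₀ exp(−z/H).
z/H = 2550.0/8178.6 = 0.31179; exp(−0.31179) = 0.73214.
P = 100400 × 0.73214 = 73507 Pa.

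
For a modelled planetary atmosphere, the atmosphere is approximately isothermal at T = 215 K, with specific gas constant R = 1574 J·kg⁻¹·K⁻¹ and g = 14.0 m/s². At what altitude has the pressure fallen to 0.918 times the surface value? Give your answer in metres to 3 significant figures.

z ≈ 2070 m

Scale height: H = RT/g = 1574 × 215 / 14.0 = 24172 m.
Set P/P₀ = exp(−z/H) = 0.918, so z = −H ln(0.918).
−ln(0.918) = 0.085558; z = 24172 × 0.085558 = 2068.1 m.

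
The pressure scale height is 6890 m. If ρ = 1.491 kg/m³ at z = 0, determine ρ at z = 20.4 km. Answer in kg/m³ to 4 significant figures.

ρ ≈ 0.07720 kg/m³

In an isothermal atmosphere, density decays like pressure: ρ = ρ₀ exp(−z/H).
z/H = 20400/6890.0 = 2.9608; exp(−2.9608) = 0.051777.
ρ = 1.491 × 0.051777 = 0.077200 kg/m³.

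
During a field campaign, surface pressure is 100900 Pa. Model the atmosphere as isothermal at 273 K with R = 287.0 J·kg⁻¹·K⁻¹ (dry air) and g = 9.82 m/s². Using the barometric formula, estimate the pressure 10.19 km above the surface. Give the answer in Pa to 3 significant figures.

P ≈ 28100 Pa

Scale height: H = RT/g = 287.0 × 273 / 9.82 = 7978.7 m.
Barometric formula: P = P₀ exp(−z/H).
z/H = 10190/7978.7 = 1.2772; exp(−1.2772) = 0.27882.
P = 100900 × 0.27882 = 28133 Pa.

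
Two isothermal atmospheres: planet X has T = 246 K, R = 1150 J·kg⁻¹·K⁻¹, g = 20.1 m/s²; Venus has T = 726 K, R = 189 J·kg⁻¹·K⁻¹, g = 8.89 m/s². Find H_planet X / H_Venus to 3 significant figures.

H_planet X/H_Venus ≈ 0.912

H = RT/g for each body.
H_planet X = 1150 × 246 / 20.1 = 14075 m.
H_Venus = 189 × 726 / 8.89 = 15435 m.
H_planet X/H_Venus = 14075/15435 = 0.91189.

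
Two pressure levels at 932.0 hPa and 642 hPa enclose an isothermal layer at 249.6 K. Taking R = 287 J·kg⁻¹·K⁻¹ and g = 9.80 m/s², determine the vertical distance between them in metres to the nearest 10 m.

Δz ≈ 2720 m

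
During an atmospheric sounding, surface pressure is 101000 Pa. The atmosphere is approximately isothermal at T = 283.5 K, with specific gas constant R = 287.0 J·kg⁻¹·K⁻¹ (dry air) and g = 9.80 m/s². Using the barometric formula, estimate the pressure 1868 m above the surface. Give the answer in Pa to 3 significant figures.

Scale height: H = RT/g = 287.0 × 283.5 / 9.80 = 8302.5 m.
Barometric formula: P = P₀ exp(−z/H).
z/H = 1868.0/8302.5 = 0.22499; exp(−0.22499) = 0.79852.
P = 101000 × 0.79852 = 80651 Pa.

P ≈ 80700 Pa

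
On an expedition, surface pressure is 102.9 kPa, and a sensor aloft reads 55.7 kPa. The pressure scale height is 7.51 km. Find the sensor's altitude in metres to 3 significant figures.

Invert the barometric formula: z = H ln(P₀/P).
P₀/P = 102.9/55.7 = 1.8474; ln(1.8474) = 0.61378.
z = 7510.0 × 0.61378 = 4609.5 m.

z ≈ 4610 m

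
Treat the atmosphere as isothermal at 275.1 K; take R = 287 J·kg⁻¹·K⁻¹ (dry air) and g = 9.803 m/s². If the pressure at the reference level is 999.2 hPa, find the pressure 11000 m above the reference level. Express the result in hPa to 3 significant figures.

Scale height: H = RT/g = 287 × 275.1 / 9.803 = 8054.0 m.
Barometric formula: P = P₀ exp(−z/H).
z/H = 11000/8054.0 = 1.3658; exp(−1.3658) = 0.25518.
P = 999.2 × 0.25518 = 254.98 hPa.

P ≈ 255 hPa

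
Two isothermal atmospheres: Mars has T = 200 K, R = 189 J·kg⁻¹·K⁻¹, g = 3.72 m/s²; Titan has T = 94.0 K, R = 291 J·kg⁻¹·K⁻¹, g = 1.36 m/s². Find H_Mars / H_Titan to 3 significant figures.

H = RT/g for each body.
H_Mars = 189 × 200 / 3.72 = 10161 m.
H_Titan = 291 × 94.0 / 1.36 = 20113 m.
H_Mars/H_Titan = 10161/20113 = 0.50520.

H_Mars/H_Titan ≈ 0.505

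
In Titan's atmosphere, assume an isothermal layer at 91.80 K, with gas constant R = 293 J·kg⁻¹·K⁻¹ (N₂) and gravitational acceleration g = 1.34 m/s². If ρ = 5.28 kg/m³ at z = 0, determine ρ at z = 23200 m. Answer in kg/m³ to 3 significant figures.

Scale height: H = RT/g = 293 × 91.80 / 1.34 = 20073 m.
In an isothermal atmosphere, density decays like pressure: ρ = ρ₀ exp(−z/H).
z/H = 23200/20073 = 1.1558; exp(−1.1558) = 0.31481.
ρ = 5.28 × 0.31481 = 1.6622 kg/m³.

ρ ≈ 1.66 kg/m³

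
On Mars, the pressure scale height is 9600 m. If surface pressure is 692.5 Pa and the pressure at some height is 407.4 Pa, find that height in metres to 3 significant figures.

Invert the barometric formula: z = H ln(P₀/P).
P₀/P = 692.5/407.4 = 1.6998; ln(1.6998) = 0.53051.
z = 9600.0 × 0.53051 = 5092.9 m.

z ≈ 5090 m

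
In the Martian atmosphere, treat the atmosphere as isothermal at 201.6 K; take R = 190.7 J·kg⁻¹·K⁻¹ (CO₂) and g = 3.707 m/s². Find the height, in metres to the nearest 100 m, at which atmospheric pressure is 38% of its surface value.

Scale height: H = RT/g = 190.7 × 201.6 / 3.707 = 10371 m.
Set P/P₀ = exp(−z/H) = 0.38, so z = −H ln(0.38).
−ln(0.38) = 0.96758; z = 10371 × 0.96758 = 10035 m.

z ≈ 10000 m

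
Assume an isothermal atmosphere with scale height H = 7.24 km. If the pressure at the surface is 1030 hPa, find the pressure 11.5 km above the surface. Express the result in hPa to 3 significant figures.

Barometric formula: P = P₀ exp(−z/H).
z/H = 11500/7240.0 = 1.5884; exp(−1.5884) = 0.20425.
P = 1030 × 0.20425 = 210.38 hPa.

P ≈ 210 hPa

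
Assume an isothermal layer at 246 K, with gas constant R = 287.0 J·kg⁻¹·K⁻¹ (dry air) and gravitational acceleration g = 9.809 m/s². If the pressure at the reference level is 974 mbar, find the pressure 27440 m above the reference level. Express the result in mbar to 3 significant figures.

P ≈ 21.5 mbar

Scale height: H = RT/g = 287.0 × 246 / 9.809 = 7197.7 m.
Barometric formula: P = P₀ exp(−z/H).
z/H = 27440/7197.7 = 3.8123; exp(−3.8123) = 0.022097.
P = 974 × 0.022097 = 21.522 mbar.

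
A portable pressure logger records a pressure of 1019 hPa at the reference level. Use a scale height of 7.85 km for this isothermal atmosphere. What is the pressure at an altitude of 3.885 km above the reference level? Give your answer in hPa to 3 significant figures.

P ≈ 621 hPa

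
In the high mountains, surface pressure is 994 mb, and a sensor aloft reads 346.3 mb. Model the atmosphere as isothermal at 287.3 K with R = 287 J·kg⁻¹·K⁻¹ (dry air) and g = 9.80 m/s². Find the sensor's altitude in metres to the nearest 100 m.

Scale height: H = RT/g = 287 × 287.3 / 9.80 = 8413.8 m.
Invert the barometric formula: z = H ln(P₀/P).
P₀/P = 994/346.3 = 2.8703; ln(2.8703) = 1.0544.
z = 8413.8 × 1.0544 = 8871.5 m.

z ≈ 8900 m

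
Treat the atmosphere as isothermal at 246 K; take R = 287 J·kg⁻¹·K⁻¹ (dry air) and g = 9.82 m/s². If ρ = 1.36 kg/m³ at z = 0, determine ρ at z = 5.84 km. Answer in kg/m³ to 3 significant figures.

Scale height: H = RT/g = 287 × 246 / 9.82 = 7189.6 m.
In an isothermal atmosphere, density decays like pressure: ρ = ρ₀ exp(−z/H).
z/H = 5840.0/7189.6 = 0.81228; exp(−0.81228) = 0.44384.
ρ = 1.36 × 0.44384 = 0.60362 kg/m³.

ρ ≈ 0.604 kg/m³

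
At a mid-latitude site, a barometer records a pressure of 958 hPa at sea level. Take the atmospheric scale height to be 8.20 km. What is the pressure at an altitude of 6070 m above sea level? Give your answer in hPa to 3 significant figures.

P ≈ 457 hPa

Barometric formula: P = P₀ exp(−z/H).
z/H = 6070.0/8200.0 = 0.74024; exp(−0.74024) = 0.47700.
P = 958 × 0.47700 = 456.97 hPa.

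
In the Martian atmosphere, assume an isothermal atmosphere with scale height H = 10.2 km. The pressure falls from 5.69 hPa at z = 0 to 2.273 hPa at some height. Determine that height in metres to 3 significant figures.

Invert the barometric formula: z = H ln(P₀/P).
P₀/P = 5.69/2.273 = 2.5033; ln(2.5033) = 0.91761.
z = 10200 × 0.91761 = 9359.6 m.

z ≈ 9360 m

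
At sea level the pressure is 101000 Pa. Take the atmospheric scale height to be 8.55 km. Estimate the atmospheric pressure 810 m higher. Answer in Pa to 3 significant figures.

P ≈ 91900 Pa

Barometric formula: P = P₀ exp(−z/H).
z/H = 810.00/8550.0 = 0.094737; exp(−0.094737) = 0.90961.
P = 101000 × 0.90961 = 91871 Pa.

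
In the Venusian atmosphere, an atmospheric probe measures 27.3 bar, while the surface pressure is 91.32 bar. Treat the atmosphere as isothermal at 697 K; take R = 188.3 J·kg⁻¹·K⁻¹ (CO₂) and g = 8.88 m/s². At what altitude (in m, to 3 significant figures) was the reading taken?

Scale height: H = RT/g = 188.3 × 697 / 8.88 = 14780 m.
Invert the barometric formula: z = H ln(P₀/P).
P₀/P = 91.32/27.3 = 3.3451; ln(3.3451) = 1.2075.
z = 14780 × 1.2075 = 17847 m.

z ≈ 17800 m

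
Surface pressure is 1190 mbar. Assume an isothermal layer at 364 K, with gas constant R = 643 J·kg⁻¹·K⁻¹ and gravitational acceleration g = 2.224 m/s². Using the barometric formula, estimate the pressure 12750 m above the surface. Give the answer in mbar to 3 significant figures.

P ≈ 1050 mbar

Scale height: H = RT/g = 643 × 364 / 2.224 = 105240 m.
Barometric formula: P = P₀ exp(−z/H).
z/H = 12750/105240 = 0.12115; exp(−0.12115) = 0.88590.
P = 1190 × 0.88590 = 1054.2 mbar.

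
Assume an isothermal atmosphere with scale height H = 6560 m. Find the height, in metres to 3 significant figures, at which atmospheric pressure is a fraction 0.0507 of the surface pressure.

z ≈ 19600 m

Set P/P₀ = exp(−z/H) = 0.0507, so z = −H ln(0.0507).
−ln(0.0507) = 2.9818; z = 6560.0 × 2.9818 = 19561 m.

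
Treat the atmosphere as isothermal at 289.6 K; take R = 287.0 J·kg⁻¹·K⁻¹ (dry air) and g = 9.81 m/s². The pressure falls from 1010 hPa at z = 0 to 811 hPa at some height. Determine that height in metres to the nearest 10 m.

z ≈ 1860 m

Scale height: H = RT/g = 287.0 × 289.6 / 9.81 = 8472.5 m.
Invert the barometric formula: z = H ln(P₀/P).
P₀/P = 1010/811 = 1.2454; ln(1.2454) = 0.21946.
z = 8472.5 × 0.21946 = 1859.4 m.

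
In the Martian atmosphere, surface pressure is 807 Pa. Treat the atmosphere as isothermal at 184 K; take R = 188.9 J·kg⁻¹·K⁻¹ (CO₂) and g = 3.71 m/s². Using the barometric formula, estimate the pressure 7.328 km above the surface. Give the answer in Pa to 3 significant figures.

Scale height: H = RT/g = 188.9 × 184 / 3.71 = 9368.6 m.
Barometric formula: P = P₀ exp(−z/H).
z/H = 7328.0/9368.6 = 0.78219; exp(−0.78219) = 0.45740.
P = 807 × 0.45740 = 369.12 Pa.

P ≈ 369 Pa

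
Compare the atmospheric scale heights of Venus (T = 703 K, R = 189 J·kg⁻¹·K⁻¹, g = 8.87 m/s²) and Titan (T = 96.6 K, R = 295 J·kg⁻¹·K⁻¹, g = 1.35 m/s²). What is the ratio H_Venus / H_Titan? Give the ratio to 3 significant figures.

H = RT/g for each body.
H_Venus = 189 × 703 / 8.87 = 14979 m.
H_Titan = 295 × 96.6 / 1.35 = 21109 m.
H_Venus/H_Titan = 14979/21109 = 0.70960.

H_Venus/H_Titan ≈ 0.710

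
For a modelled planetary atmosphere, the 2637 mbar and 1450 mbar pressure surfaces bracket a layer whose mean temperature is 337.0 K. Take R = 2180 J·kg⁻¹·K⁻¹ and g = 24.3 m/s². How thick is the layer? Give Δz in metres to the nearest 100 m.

Hypsometric equation: Δz = (R T̄/g) ln(P₁/P₂).
R T̄/g = 2180 × 337.0 / 24.3 = 30233 m.
ln(2637/1450) = ln(1.8186) = 0.59807.
Δz = 30233 × 0.59807 = 18081 m.

Δz ≈ 18100 m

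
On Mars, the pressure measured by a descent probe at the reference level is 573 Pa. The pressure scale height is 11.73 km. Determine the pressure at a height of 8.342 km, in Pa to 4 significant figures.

P ≈ 281.4 Pa

Barometric formula: P = P₀ exp(−z/H).
z/H = 8342.0/11730 = 0.71117; exp(−0.71117) = 0.49107.
P = 573 × 0.49107 = 281.38 Pa.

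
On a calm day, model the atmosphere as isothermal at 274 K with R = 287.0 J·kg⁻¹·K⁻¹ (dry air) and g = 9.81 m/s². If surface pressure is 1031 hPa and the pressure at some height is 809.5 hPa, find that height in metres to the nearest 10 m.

z ≈ 1940 m

Scale height: H = RT/g = 287.0 × 274 / 9.81 = 8016.1 m.
Invert the barometric formula: z = H ln(P₀/P).
P₀/P = 1031/809.5 = 1.2736; ln(1.2736) = 0.24185.
z = 8016.1 × 0.24185 = 1938.7 m.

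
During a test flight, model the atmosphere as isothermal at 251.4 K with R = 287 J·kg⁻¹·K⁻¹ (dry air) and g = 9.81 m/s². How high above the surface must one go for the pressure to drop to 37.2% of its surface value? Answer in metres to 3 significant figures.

z ≈ 7270 m

Scale height: H = RT/g = 287 × 251.4 / 9.81 = 7354.9 m.
Set P/P₀ = exp(−z/H) = 0.372, so z = −H ln(0.372).
−ln(0.372) = 0.98886; z = 7354.9 × 0.98886 = 7273.0 m.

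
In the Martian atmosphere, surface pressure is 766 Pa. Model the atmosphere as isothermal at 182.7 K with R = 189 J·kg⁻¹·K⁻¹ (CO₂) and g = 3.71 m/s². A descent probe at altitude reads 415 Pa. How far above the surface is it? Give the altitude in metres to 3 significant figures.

Scale height: H = RT/g = 189 × 182.7 / 3.71 = 9307.4 m.
Invert the barometric formula: z = H ln(P₀/P).
P₀/P = 766/415 = 1.8458; ln(1.8458) = 0.61291.
z = 9307.4 × 0.61291 = 5704.6 m.

z ≈ 5700 m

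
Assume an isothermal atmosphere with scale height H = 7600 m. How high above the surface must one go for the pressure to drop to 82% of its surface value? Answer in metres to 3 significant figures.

z ≈ 1510 m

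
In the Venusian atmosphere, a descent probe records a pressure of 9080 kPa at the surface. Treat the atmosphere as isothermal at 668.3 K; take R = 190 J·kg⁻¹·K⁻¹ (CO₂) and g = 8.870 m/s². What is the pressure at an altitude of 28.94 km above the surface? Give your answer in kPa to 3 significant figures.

P ≈ 1200 kPa

Scale height: H = RT/g = 190 × 668.3 / 8.870 = 14315 m.
Barometric formula: P = P₀ exp(−z/H).
z/H = 28940/14315 = 2.0217; exp(−2.0217) = 0.13243.
P = 9080 × 0.13243 = 1202.5 kPa.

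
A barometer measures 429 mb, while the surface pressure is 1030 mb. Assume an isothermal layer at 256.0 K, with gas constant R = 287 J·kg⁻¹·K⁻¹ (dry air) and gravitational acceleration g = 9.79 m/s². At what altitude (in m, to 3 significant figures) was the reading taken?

z ≈ 6570 m

Scale height: H = RT/g = 287 × 256.0 / 9.79 = 7504.8 m.
Invert the barometric formula: z = H ln(P₀/P).
P₀/P = 1030/429 = 2.4009; ln(2.4009) = 0.87584.
z = 7504.8 × 0.87584 = 6573.0 m.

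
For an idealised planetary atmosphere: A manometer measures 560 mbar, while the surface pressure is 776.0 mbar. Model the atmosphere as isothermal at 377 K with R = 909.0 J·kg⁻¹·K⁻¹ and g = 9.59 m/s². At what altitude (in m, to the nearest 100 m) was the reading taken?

z ≈ 11700 m

Scale height: H = RT/g = 909.0 × 377 / 9.59 = 35734 m.
Invert the barometric formula: z = H ln(P₀/P).
P₀/P = 776.0/560 = 1.3857; ln(1.3857) = 0.32621.
z = 35734 × 0.32621 = 11657 m.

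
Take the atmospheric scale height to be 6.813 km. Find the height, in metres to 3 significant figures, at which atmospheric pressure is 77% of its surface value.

z ≈ 1780 m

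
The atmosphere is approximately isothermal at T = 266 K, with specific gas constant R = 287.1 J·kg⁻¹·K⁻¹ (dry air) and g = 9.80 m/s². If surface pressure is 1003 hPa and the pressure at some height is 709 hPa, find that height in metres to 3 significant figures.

Scale height: H = RT/g = 287.1 × 266 / 9.80 = 7792.7 m.
Invert the barometric formula: z = H ln(P₀/P).
P₀/P = 1003/709 = 1.4147; ln(1.4147) = 0.34692.
z = 7792.7 × 0.34692 = 2703.4 m.

z ≈ 2700 m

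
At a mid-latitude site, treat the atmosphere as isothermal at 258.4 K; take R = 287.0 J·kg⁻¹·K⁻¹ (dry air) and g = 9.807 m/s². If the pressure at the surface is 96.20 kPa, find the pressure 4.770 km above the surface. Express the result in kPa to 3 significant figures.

P ≈ 51.2 kPa

Scale height: H = RT/g = 287.0 × 258.4 / 9.807 = 7562.0 m.
Barometric formula: P = P₀ exp(−z/H).
z/H = 4770.0/7562.0 = 0.63079; exp(−0.63079) = 0.53217.
P = 96.20 × 0.53217 = 51.195 kPa.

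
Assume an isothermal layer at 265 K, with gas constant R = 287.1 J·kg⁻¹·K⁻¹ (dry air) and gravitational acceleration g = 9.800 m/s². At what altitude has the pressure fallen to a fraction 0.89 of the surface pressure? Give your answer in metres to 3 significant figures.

Scale height: H = RT/g = 287.1 × 265 / 9.800 = 7763.4 m.
Set P/P₀ = exp(−z/H) = 0.89, so z = −H ln(0.89).
−ln(0.89) = 0.11653; z = 7763.4 × 0.11653 = 904.67 m.

z ≈ 905 m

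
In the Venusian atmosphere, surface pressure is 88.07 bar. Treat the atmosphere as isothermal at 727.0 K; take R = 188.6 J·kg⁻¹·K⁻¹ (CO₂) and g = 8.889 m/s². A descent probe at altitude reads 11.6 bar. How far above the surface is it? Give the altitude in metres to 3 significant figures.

z ≈ 31300 m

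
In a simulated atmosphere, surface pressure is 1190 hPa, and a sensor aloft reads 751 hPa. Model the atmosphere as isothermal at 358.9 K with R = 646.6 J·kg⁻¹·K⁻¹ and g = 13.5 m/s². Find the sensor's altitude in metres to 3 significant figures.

z ≈ 7910 m

Scale height: H = RT/g = 646.6 × 358.9 / 13.5 = 17190 m.
Invert the barometric formula: z = H ln(P₀/P).
P₀/P = 1190/751 = 1.5846; ln(1.5846) = 0.46033.
z = 17190 × 0.46033 = 7913.1 m.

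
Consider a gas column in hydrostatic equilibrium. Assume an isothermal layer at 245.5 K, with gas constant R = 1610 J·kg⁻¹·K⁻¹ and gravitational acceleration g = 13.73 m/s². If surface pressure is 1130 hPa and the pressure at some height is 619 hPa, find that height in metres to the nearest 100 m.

z ≈ 17300 m

Scale height: H = RT/g = 1610 × 245.5 / 13.73 = 28788 m.
Invert the barometric formula: z = H ln(P₀/P).
P₀/P = 1130/619 = 1.8255; ln(1.8255) = 0.60185.
z = 28788 × 0.60185 = 17326 m.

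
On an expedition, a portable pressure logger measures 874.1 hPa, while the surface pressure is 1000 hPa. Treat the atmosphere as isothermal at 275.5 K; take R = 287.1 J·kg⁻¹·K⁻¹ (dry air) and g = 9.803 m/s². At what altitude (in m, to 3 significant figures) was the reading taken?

Scale height: H = RT/g = 287.1 × 275.5 / 9.803 = 8068.6 m.
Invert the barometric formula: z = H ln(P₀/P).
P₀/P = 1000/874.1 = 1.1440; ln(1.1440) = 0.13453.
z = 8068.6 × 0.13453 = 1085.5 m.

z ≈ 1090 m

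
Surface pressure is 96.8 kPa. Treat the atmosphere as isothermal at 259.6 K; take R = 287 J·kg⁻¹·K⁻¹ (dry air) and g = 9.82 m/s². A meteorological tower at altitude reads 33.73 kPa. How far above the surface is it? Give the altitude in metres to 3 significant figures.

Scale height: H = RT/g = 287 × 259.6 / 9.82 = 7587.1 m.
Invert the barometric formula: z = H ln(P₀/P).
P₀/P = 96.8/33.73 = 2.8698; ln(2.8698) = 1.0542.
z = 7587.1 × 1.0542 = 7998.3 m.

z ≈ 8000 m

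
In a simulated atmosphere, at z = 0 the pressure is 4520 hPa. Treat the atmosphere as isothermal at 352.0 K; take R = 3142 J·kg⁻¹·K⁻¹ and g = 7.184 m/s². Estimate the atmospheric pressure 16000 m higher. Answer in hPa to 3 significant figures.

P ≈ 4070 hPa

Scale height: H = RT/g = 3142 × 352.0 / 7.184 = 153950 m.
Barometric formula: P = P₀ exp(−z/H).
z/H = 16000/153950 = 0.10393; exp(−0.10393) = 0.90129.
P = 4520 × 0.90129 = 4073.8 hPa.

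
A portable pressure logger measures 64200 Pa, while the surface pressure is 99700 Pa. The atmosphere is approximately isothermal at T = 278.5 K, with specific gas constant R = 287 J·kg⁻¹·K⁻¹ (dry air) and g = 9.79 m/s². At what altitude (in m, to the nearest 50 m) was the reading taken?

z ≈ 3600 m

Scale height: H = RT/g = 287 × 278.5 / 9.79 = 8164.4 m.
Invert the barometric formula: z = H ln(P₀/P).
P₀/P = 99700/64200 = 1.5530; ln(1.5530) = 0.44019.
z = 8164.4 × 0.44019 = 3593.9 m.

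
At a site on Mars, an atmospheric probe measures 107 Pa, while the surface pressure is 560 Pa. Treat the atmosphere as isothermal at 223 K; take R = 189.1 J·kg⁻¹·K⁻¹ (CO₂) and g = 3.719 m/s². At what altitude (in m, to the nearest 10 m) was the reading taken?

Scale height: H = RT/g = 189.1 × 223 / 3.719 = 11339 m.
Invert the barometric formula: z = H ln(P₀/P).
P₀/P = 560/107 = 5.2336; ln(5.2336) = 1.6551.
z = 11339 × 1.6551 = 18767 m.

z ≈ 18770 m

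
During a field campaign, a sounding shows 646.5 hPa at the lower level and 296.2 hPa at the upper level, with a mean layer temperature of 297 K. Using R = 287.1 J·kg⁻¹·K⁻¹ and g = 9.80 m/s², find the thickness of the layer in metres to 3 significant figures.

Hypsometric equation: Δz = (R T̄/g) ln(P₁/P₂).
R T̄/g = 287.1 × 297 / 9.80 = 8700.9 m.
ln(646.5/296.2) = ln(2.1826) = 0.78052.
Δz = 8700.9 × 0.78052 = 6791.2 m.

Δz ≈ 6790 m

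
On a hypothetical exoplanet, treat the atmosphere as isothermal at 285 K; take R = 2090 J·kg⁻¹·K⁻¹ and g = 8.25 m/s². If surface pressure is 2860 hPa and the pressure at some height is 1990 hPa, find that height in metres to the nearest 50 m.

z ≈ 26200 m

Scale height: H = RT/g = 2090 × 285 / 8.25 = 72200 m.
Invert the barometric formula: z = H ln(P₀/P).
P₀/P = 2860/1990 = 1.4372; ln(1.4372) = 0.36270.
z = 72200 × 0.36270 = 26187 m.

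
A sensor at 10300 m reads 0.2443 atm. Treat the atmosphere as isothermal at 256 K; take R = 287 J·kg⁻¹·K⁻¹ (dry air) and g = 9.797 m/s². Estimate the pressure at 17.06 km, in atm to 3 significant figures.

P ≈ 0.0992 atm

Scale height: H = RT/g = 287 × 256 / 9.797 = 7499.4 m.
Between two levels, P₂ = P₁ exp(−Δz/H) with Δz = z₂ − z₁.
Δz = 17060 − 10300 = 6760.0 m; Δz/H = 6760.0/7499.4 = 0.90141.
P₂ = 0.2443 × exp(−0.90141) = 0.2443 × 0.40600 = 0.099186 atm.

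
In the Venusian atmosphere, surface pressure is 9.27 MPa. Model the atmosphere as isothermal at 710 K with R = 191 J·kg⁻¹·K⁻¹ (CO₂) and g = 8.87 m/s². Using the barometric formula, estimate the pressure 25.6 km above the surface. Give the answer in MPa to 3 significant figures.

Scale height: H = RT/g = 191 × 710 / 8.87 = 15289 m.
Barometric formula: P = P₀ exp(−z/H).
z/H = 25600/15289 = 1.6744; exp(−1.6744) = 0.18742.
P = 9.27 × 0.18742 = 1.7374 MPa.

P ≈ 1.74 MPa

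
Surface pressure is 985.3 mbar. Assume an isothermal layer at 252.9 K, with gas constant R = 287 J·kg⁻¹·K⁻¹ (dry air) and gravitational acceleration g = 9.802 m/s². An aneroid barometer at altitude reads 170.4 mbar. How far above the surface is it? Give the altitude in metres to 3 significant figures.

z ≈ 13000 m

Scale height: H = RT/g = 287 × 252.9 / 9.802 = 7404.8 m.
Invert the barometric formula: z = H ln(P₀/P).
P₀/P = 985.3/170.4 = 5.7823; ln(5.7823) = 1.7548.
z = 7404.8 × 1.7548 = 12994 m.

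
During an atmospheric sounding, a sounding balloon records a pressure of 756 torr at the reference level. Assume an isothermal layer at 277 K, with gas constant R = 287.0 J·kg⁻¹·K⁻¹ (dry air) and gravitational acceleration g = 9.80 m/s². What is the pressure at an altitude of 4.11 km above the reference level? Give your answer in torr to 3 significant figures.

Scale height: H = RT/g = 287.0 × 277 / 9.80 = 8112.1 m.
Barometric formula: P = P₀ exp(−z/H).
z/H = 4110.0/8112.1 = 0.50665; exp(−0.50665) = 0.60251.
P = 756 × 0.60251 = 455.50 torr.

P ≈ 455 torr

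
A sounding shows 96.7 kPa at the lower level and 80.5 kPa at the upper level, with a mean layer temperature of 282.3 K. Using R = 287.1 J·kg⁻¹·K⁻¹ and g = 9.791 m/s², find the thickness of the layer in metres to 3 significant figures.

Δz ≈ 1520 m

Hypsometric equation: Δz = (R T̄/g) ln(P₁/P₂).
R T̄/g = 287.1 × 282.3 / 9.791 = 8277.8 m.
ln(96.7/80.5) = ln(1.2012) = 0.18332.
Δz = 8277.8 × 0.18332 = 1517.5 m.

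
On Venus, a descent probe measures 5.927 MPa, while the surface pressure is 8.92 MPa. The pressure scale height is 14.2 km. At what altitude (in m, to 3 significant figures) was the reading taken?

Invert the barometric formula: z = H ln(P₀/P).
P₀/P = 8.92/5.927 = 1.5050; ln(1.5050) = 0.40879.
z = 14200 × 0.40879 = 5804.8 m.

z ≈ 5800 m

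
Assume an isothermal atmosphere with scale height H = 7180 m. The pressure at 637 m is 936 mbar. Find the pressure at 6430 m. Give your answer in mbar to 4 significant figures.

Between two levels, P₂ = P₁ exp(−Δz/H) with Δz = z₂ − z₁.
Δz = 6430.0 − 637.00 = 5793.0 m; Δz/H = 5793.0/7180.0 = 0.80682.
P₂ = 936 × exp(−0.80682) = 936 × 0.44627 = 417.71 mbar.

P ≈ 417.7 mbar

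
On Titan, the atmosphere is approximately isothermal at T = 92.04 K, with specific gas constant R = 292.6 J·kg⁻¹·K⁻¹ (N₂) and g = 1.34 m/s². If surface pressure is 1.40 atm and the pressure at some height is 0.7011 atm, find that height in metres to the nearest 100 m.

z ≈ 13900 m

Scale height: H = RT/g = 292.6 × 92.04 / 1.34 = 20098 m.
Invert the barometric formula: z = H ln(P₀/P).
P₀/P = 1.40/0.7011 = 1.9969; ln(1.9969) = 0.69160.
z = 20098 × 0.69160 = 13900 m.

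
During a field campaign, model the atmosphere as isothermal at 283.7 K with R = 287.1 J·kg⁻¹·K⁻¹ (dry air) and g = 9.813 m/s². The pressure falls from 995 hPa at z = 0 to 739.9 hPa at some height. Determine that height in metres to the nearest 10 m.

Scale height: H = RT/g = 287.1 × 283.7 / 9.813 = 8300.2 m.
Invert the barometric formula: z = H ln(P₀/P).
P₀/P = 995/739.9 = 1.3448; ln(1.3448) = 0.29625.
z = 8300.2 × 0.29625 = 2458.9 m.

z ≈ 2460 m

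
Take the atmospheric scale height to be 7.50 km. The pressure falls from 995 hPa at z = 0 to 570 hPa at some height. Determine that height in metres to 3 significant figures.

z ≈ 4180 m

Invert the barometric formula: z = H ln(P₀/P).
P₀/P = 995/570 = 1.7456; ln(1.7456) = 0.55710.
z = 7500.0 × 0.55710 = 4178.2 m.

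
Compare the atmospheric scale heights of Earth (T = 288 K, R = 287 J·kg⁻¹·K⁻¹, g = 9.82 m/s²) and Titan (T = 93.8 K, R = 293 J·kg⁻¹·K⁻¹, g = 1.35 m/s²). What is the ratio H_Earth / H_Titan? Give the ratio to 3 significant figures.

H = RT/g for each body.
H_Earth = 287 × 288 / 9.82 = 8417.1 m.
H_Titan = 293 × 93.8 / 1.35 = 20358 m.
H_Earth/H_Titan = 8417.1/20358 = 0.41345.

H_Earth/H_Titan ≈ 0.413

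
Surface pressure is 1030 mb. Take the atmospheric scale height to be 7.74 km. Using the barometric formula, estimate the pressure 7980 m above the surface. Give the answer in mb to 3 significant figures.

P ≈ 367 mb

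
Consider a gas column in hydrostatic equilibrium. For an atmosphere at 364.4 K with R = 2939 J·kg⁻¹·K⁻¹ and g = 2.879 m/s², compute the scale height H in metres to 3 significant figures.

H ≈ 372000 m

The scale height of an isothermal atmosphere is H = RT/g.
H = 2939 × 364.4 / 2.879 = 1071000/2.879 = 372000 m.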